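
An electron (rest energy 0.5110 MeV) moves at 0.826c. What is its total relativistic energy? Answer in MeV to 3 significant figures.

E ≈ 0.907 MeV

γ = 1/√(1 − 0.826²) = 1.7741
E = γm₀c² = 1.7741 × 0.5110 MeV = 0.907 MeV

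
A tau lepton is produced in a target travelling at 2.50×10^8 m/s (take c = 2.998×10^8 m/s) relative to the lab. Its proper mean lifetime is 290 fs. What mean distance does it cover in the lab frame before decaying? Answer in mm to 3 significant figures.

d ≈ 0.131 mm

β = v/c = 2.50×10^8 / 2.998×10^8 = 0.83389
γ = 1/√(1 − 0.83389²) = 1.8118
Dilated lifetime: Δt = γτ₀ = 1.8118 × 290 fs = 525.43 fs
d = vΔt = 0.83389c × 525.43 fs = 2.5000×10^8 m/s × 5.2543×10^-13 s = 0.131 mm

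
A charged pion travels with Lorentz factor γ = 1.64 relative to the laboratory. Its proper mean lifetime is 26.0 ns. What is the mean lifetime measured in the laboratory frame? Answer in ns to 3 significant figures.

γ = 1.64 (given)
Time dilation: Δt = γτ₀ = 1.64 × 26.0 ns = 42.6 ns

Δt ≈ 42.6 ns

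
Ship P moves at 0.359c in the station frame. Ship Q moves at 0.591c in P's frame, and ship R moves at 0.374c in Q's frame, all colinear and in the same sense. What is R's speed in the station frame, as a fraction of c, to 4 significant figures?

Compose boost 2: (0.591 + 0.359)/(1 + 0.591×0.359) = 0.9500/1.21217 = 0.783719
Compose boost 3: (0.374 + 0.783719)/(1 + 0.374×0.783719) = 1.15772/1.29311 = 0.8953

u ≈ 0.8953c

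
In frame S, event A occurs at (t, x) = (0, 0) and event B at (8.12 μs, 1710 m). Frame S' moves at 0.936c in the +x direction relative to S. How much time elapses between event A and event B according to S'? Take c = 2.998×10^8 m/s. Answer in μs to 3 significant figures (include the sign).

γ = 1/√(1 − 0.936²) = 2.8409
Δt' = γ(Δt − vΔx/c²) = 2.8409 × (8.12 μs − 0.936×1710 m / (2.998×10^8 m/s))
= 2.8409 × (2.7812 μs) = 7.90 μs

Δt' ≈ 7.90 μs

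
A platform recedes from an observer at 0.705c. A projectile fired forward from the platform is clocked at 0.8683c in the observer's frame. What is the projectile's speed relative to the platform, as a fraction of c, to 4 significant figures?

Inverse velocity addition: u' = (u − v)/(1 − uv/c²)
= (0.8683 − 0.705)/(1 − 0.8683×0.705) = 0.1633/0.387849 = 0.4210

u' ≈ 0.4210c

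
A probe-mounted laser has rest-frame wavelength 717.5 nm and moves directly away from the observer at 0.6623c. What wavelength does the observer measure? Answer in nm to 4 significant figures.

Relativistic Doppler: λ_obs = λ_src √((1+β)/(1−β))
= 717.5 × √(1.66230/0.337700) = 717.5 × 2.21865 = 1592 nm

λ_obs ≈ 1592 nm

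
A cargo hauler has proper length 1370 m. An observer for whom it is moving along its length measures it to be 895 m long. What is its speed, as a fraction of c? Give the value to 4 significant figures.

γ = L₀/L = 1370/895 = 1.53073
β = √(1 − 1/γ²) = 0.7571

β ≈ 0.7571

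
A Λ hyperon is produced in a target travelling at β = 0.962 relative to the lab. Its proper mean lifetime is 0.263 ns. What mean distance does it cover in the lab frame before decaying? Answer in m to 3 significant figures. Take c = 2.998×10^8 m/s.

γ = 1/√(1 − 0.962²) = 3.6623
Dilated lifetime: Δt = γτ₀ = 3.6623 × 0.263 ns = 0.96320 ns
d = vΔt = 0.962c × 0.96320 ns = 2.8841×10^8 m/s × 9.6320×10^-10 s = 0.278 m

d ≈ 0.278 m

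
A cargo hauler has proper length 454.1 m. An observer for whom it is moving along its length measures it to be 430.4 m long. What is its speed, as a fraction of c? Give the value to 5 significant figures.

γ = L₀/L = 454.1/430.4 = 1.055065
β = √(1 − 1/γ²) = 0.31884

β ≈ 0.31884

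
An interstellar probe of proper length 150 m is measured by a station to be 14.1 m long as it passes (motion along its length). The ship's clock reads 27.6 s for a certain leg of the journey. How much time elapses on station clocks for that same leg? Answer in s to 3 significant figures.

Length contraction ⇒ γ = L₀/L = 150/14.1 = 10.638
Time dilation: Δt = γτ₀ = 10.638 × 27.6 s = 294 s

Δt ≈ 294 s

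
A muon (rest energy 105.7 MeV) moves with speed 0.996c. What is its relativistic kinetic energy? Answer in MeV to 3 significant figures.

K ≈ 1080 MeV

γ = 1/√(1 − 0.996²) = 11.192
K = (γ − 1)m₀c² = (11.192 − 1) × 105.7 MeV = 10.192 × 105.7 MeV = 1080 MeV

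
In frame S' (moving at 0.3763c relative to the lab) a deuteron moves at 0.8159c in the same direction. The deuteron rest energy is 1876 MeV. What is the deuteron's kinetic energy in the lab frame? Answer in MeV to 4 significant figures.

K ≈ 2701 MeV

u_lab = (0.8159 + 0.3763)/(1 + 0.8159×0.3763) = 0.9121491
γ = 1/√(1 − 0.9121491²) = 2.43987
K = (γ − 1)m₀c² = (2.43987 − 1) × 1876 = 1.43987 × 1876 = 2701 MeV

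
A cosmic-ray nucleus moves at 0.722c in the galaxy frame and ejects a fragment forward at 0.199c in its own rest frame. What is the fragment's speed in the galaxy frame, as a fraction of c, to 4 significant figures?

Compose boost 2: (0.199 + 0.722)/(1 + 0.199×0.722) = 0.9210/1.14368 = 0.8053

u ≈ 0.8053c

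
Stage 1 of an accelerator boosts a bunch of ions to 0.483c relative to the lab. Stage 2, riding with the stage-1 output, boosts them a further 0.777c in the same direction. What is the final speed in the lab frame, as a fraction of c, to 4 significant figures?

u ≈ 0.9162c

Compose boost 2: (0.777 + 0.483)/(1 + 0.777×0.483) = 1.260/1.37529 = 0.9162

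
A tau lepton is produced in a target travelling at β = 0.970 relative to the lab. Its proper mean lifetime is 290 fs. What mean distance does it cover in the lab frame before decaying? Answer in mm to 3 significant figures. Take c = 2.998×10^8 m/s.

γ = 1/√(1 − 0.970²) = 4.1135
Dilated lifetime: Δt = γτ₀ = 4.1135 × 290 fs = 1192.9 fs
d = vΔt = 0.970c × 1192.9 fs = 2.9081×10^8 m/s × 1.1929×10^-12 s = 0.347 mm

d ≈ 0.347 mm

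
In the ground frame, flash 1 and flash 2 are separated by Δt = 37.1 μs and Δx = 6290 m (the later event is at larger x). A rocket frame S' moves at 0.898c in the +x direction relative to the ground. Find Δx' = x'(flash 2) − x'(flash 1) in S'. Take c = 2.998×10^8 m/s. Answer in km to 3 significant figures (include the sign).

γ = 1/√(1 − 0.898²) = 2.2728
Δx' = γ(Δx − vΔt) = 2.2728 × (6290 m − 0.898×(2.998×10^8 m/s)×37.1×10^-6 s)
= 2.2728 × (-3698.1 m) = -8.40 km

Δx' ≈ -8.40 km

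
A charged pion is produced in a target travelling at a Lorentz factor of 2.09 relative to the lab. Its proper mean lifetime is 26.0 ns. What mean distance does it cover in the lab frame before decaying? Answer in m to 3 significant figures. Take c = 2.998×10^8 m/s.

d ≈ 14.3 m

β = √(1 − 1/γ²) = √(1 − 1/2.09²) = 0.87810
Dilated lifetime: Δt = γτ₀ = 2.09 × 26.0 ns = 54.340 ns
d = vΔt = 0.87810c × 54.340 ns = 2.6326×10^8 m/s × 5.4340×10^-8 s = 14.3 m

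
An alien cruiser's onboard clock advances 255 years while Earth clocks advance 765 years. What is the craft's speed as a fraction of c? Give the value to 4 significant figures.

β ≈ 0.9428

γ = Δt/τ₀ = 765/255 = 3.00000
β = √(1 − 1/γ²) = √(1 − 1/3.00000²) = 0.9428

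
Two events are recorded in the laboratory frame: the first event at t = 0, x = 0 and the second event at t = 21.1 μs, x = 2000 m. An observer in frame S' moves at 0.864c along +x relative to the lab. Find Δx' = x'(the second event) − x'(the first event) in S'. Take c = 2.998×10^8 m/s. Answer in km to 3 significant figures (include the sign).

γ = 1/√(1 − 0.864²) = 1.9861
Δx' = γ(Δx − vΔt) = 1.9861 × (2000 m − 0.864×(2.998×10^8 m/s)×21.1×10^-6 s)
= 1.9861 × (-3465.5 m) = -6.88 km

Δx' ≈ -6.88 km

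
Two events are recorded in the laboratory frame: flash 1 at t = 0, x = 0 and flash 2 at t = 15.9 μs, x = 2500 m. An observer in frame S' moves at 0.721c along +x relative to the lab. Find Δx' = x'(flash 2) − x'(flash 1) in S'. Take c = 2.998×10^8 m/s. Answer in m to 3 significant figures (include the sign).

Δx' ≈ -1350 m

γ = 1/√(1 − 0.721²) = 1.4431
Δx' = γ(Δx − vΔt) = 1.4431 × (2500 m − 0.721×(2.998×10^8 m/s)×15.9×10^-6 s)
= 1.4431 × (-936.88 m) = -1350 m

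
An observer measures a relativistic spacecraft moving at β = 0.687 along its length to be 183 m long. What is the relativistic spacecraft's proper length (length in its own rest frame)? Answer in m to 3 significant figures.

L₀ ≈ 252 m

γ = 1/√(1 − 0.687²) = 1.3762
L₀ = γL = 1.3762 × 183 = 252 m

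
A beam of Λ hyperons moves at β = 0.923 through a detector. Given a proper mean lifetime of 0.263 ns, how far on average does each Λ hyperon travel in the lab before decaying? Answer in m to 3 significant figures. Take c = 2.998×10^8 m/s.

d ≈ 0.189 m

γ = 1/√(1 − 0.923²) = 2.5988
Dilated lifetime: Δt = γτ₀ = 2.5988 × 0.263 ns = 0.68347 ns
d = vΔt = 0.923c × 0.68347 ns = 2.7672×10^8 m/s × 6.8347×10^-10 s = 0.189 m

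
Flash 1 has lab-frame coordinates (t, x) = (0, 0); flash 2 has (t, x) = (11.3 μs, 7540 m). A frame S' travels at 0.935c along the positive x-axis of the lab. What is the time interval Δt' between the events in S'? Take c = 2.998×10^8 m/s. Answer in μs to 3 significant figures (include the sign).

Δt' ≈ -34.4 μs

γ = 1/√(1 − 0.935²) = 2.8197
Δt' = γ(Δt − vΔx/c²) = 2.8197 × (11.3 μs − 0.935×7540 m / (2.998×10^8 m/s))
= 2.8197 × (-12.215 μs) = -34.4 μs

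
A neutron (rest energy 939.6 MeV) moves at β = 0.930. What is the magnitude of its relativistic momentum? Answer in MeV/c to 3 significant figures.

γ = 1/√(1 − 0.930²) = 2.7206
p = γβm₀c = 2.7206 × 0.930 × 939.6 MeV/c = 2380 MeV/c

p ≈ 2380 MeV/c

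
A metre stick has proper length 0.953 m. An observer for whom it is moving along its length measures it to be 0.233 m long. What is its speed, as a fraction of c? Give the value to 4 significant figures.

β ≈ 0.9697

γ = L₀/L = 0.953/0.233 = 4.09013
β = √(1 − 1/γ²) = 0.9697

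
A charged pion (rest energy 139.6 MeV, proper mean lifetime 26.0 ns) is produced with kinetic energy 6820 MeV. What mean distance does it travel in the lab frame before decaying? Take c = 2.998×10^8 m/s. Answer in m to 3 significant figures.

d ≈ 389 m

γ = 1 + K/(m₀c²) = 1 + 6820/139.6 = 49.854
β = √(1 − 1/γ²) = 0.99980
Dilated lifetime: γτ₀ = 49.854 × 26.0 ns = 1296.2 ns
d = βc·γτ₀ = 0.99980 × (2.998×10^8 m/s) × 1.2962×10^-6 s = 389 m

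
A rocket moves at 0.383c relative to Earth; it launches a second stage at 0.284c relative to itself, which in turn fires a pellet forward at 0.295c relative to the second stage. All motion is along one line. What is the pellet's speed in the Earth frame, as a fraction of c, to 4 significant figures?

u ≈ 0.7614c

Compose boost 2: (0.284 + 0.383)/(1 + 0.284×0.383) = 0.6670/1.10877 = 0.601566
Compose boost 3: (0.295 + 0.601566)/(1 + 0.295×0.601566) = 0.896566/1.17746 = 0.7614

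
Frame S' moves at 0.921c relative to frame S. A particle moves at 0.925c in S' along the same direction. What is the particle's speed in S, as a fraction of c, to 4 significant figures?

Relativistic velocity addition: u = (u' + v)/(1 + u'v/c²)
= (0.925 + 0.921)/(1 + 0.925×0.921) = 1.846/1.85193 = 0.9968

u ≈ 0.9968c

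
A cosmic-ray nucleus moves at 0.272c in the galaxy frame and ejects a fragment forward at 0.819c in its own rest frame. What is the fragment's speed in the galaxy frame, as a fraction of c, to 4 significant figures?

u ≈ 0.8922c

Compose boost 2: (0.819 + 0.272)/(1 + 0.819×0.272) = 1.091/1.22277 = 0.8922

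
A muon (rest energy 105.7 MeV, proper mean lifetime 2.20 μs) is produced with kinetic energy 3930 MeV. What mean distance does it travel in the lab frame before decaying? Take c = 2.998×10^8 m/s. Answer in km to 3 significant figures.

d ≈ 25.2 km

γ = 1 + K/(m₀c²) = 1 + 3930/105.7 = 38.181
β = √(1 − 1/γ²) = 0.99966
Dilated lifetime: γτ₀ = 38.181 × 2.20 μs = 83.998 μs
d = βc·γτ₀ = 0.99966 × (2.998×10^8 m/s) × 8.3998×10^-5 s = 25.2 km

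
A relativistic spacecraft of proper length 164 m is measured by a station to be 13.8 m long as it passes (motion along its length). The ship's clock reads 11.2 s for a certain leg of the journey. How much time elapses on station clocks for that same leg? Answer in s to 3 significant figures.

Length contraction ⇒ γ = L₀/L = 164/13.8 = 11.884
Time dilation: Δt = γτ₀ = 11.884 × 11.2 s = 133 s

Δt ≈ 133 s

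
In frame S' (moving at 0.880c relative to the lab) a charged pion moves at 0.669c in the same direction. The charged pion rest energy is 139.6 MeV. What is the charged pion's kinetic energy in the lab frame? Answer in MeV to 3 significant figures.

K ≈ 489 MeV

u_lab = (0.669 + 0.880)/(1 + 0.669×0.880) = 0.974999
γ = 1/√(1 − 0.974999²) = 4.5002
K = (γ − 1)m₀c² = (4.5002 − 1) × 139.6 = 3.5002 × 139.6 = 489 MeV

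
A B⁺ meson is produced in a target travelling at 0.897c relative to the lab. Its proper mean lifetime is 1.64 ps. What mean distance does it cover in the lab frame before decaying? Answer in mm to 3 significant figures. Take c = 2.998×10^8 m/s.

γ = 1/√(1 − 0.897²) = 2.2623
Dilated lifetime: Δt = γτ₀ = 2.2623 × 1.64 ps = 3.7102 ps
d = vΔt = 0.897c × 3.7102 ps = 2.6892×10^8 m/s × 3.7102×10^-12 s = 0.998 mm

d ≈ 0.998 mm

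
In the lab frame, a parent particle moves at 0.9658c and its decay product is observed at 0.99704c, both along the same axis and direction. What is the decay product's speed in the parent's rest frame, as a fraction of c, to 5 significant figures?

u' ≈ 0.84299c

Inverse velocity addition: u' = (u − v)/(1 − uv/c²)
= (0.99704 − 0.9658)/(1 − 0.99704×0.9658) = 0.031240/0.03705877 = 0.84299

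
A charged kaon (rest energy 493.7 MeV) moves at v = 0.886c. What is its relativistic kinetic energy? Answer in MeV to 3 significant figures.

K ≈ 571 MeV

γ = 1/√(1 − 0.886²) = 2.1566
K = (γ − 1)m₀c² = (2.1566 − 1) × 493.7 MeV = 1.1566 × 493.7 MeV = 571 MeV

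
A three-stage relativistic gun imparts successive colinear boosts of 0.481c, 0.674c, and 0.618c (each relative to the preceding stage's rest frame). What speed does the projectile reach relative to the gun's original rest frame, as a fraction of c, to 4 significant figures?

u ≈ 0.9683c

Compose boost 2: (0.674 + 0.481)/(1 + 0.674×0.481) = 1.155/1.32419 = 0.872229
Compose boost 3: (0.618 + 0.872229)/(1 + 0.618×0.872229) = 1.49023/1.53904 = 0.9683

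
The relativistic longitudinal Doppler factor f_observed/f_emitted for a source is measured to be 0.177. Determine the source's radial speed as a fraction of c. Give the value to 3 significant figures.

β ≈ 0.939

f_obs/f_src = √((1−β)/(1+β)) = 0.177  ⇒  (1−β)/(1+β) = 0.031329
β = |1 − D²|/(1 + D²) = |1 − 0.031329|/(1 + 0.031329) = 0.939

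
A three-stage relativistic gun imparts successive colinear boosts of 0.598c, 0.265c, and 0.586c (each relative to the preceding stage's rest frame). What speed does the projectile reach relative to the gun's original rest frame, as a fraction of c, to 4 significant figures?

u ≈ 0.9265c

Compose boost 2: (0.265 + 0.598)/(1 + 0.265×0.598) = 0.8630/1.15847 = 0.744948
Compose boost 3: (0.586 + 0.744948)/(1 + 0.586×0.744948) = 1.33095/1.43654 = 0.9265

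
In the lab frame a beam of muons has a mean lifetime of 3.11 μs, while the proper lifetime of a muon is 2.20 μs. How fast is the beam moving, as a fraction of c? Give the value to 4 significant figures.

β ≈ 0.7068

γ = Δt/τ₀ = 3.11/2.20 = 1.41364
β = √(1 − 1/γ²) = √(1 − 1/1.41364²) = 0.7068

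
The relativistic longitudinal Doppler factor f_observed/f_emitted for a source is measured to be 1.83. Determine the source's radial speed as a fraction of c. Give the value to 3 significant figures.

f_obs/f_src = √((1+β)/(1−β)) = 1.83  ⇒  (1+β)/(1−β) = 3.3489
β = |1 − D²|/(1 + D²) = |1 − 3.3489|/(1 + 3.3489) = 0.540

β ≈ 0.540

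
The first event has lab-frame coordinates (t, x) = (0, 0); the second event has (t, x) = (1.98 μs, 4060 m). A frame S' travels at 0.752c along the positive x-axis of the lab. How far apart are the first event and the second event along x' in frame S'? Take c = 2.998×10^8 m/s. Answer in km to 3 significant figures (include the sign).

Δx' ≈ 5.48 km

γ = 1/√(1 − 0.752²) = 1.5171
Δx' = γ(Δx − vΔt) = 1.5171 × (4060 m − 0.752×(2.998×10^8 m/s)×1.98×10^-6 s)
= 1.5171 × (3613.6 m) = 5.48 km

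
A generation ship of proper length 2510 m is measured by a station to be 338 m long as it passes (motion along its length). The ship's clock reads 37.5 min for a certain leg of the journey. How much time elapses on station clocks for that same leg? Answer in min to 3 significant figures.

Δt ≈ 278 min

Length contraction ⇒ γ = L₀/L = 2510/338 = 7.4260
Time dilation: Δt = γτ₀ = 7.4260 × 37.5 min = 278 min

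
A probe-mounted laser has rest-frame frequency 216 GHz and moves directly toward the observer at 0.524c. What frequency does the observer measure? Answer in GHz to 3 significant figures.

Relativistic Doppler: f_obs = f_src √((1+β)/(1−β))
= 216 × √(1.5240/0.47600) = 216 × 1.7893 = 386 GHz

f_obs ≈ 386 GHz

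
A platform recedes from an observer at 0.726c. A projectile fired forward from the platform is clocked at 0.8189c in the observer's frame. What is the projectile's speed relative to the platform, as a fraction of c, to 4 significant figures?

u' ≈ 0.2291c

Inverse velocity addition: u' = (u − v)/(1 − uv/c²)
= (0.8189 − 0.726)/(1 − 0.8189×0.726) = 0.09290/0.405479 = 0.2291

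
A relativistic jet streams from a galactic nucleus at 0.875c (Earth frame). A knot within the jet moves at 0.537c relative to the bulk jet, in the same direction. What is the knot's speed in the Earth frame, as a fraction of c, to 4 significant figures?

u ≈ 0.9606c

Relativistic velocity addition: u = (u' + v)/(1 + u'v/c²)
= (0.537 + 0.875)/(1 + 0.537×0.875) = 1.412/1.46988 = 0.9606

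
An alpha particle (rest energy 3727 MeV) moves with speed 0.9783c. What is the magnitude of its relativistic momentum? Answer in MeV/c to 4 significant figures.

γ = 1/√(1 − 0.9783²) = 4.82641
p = γβm₀c = 4.82641 × 0.9783 × 3727 MeV/c = 17600 MeV/c

p ≈ 17600 MeV/c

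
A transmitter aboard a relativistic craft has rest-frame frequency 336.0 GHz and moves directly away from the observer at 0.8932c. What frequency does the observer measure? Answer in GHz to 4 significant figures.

Relativistic Doppler: f_obs = f_src √((1−β)/(1+β))
= 336.0 × √(0.106800/1.89320) = 336.0 × 0.237513 = 79.80 GHz

f_obs ≈ 79.80 GHz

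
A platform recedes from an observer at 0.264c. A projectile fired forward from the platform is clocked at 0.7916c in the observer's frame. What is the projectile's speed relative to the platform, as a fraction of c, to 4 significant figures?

u' ≈ 0.6670c

Inverse velocity addition: u' = (u − v)/(1 − uv/c²)
= (0.7916 − 0.264)/(1 − 0.7916×0.264) = 0.5276/0.791018 = 0.6670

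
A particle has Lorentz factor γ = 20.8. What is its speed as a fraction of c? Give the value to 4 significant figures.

β = √(1 − 1/γ²) = √(1 − 1/20.8²) = √(0.997689) = 0.9988

β ≈ 0.9988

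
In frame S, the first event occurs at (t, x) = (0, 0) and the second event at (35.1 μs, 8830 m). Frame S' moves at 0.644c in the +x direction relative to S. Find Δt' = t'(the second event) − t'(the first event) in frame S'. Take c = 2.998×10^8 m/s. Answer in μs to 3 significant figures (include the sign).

Δt' ≈ 21.1 μs

γ = 1/√(1 − 0.644²) = 1.3071
Δt' = γ(Δt − vΔx/c²) = 1.3071 × (35.1 μs − 0.644×8830 m / (2.998×10^8 m/s))
= 1.3071 × (16.132 μs) = 21.1 μs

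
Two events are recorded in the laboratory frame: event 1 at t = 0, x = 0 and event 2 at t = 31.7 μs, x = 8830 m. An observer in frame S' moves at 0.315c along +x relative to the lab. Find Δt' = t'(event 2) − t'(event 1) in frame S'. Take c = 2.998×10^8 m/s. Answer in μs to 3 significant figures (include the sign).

Δt' ≈ 23.6 μs

γ = 1/√(1 − 0.315²) = 1.0536
Δt' = γ(Δt − vΔx/c²) = 1.0536 × (31.7 μs − 0.315×8830 m / (2.998×10^8 m/s))
= 1.0536 × (22.422 μs) = 23.6 μs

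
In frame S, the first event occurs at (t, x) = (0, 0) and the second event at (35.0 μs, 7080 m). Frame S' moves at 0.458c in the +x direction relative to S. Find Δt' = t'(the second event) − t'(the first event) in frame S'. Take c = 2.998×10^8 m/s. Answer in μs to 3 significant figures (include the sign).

γ = 1/√(1 − 0.458²) = 1.1249
Δt' = γ(Δt − vΔx/c²) = 1.1249 × (35.0 μs − 0.458×7080 m / (2.998×10^8 m/s))
= 1.1249 × (24.184 μs) = 27.2 μs

Δt' ≈ 27.2 μs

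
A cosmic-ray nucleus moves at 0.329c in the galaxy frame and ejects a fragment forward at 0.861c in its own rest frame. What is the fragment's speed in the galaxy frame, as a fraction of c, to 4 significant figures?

Compose boost 2: (0.861 + 0.329)/(1 + 0.861×0.329) = 1.190/1.28327 = 0.9273

u ≈ 0.9273c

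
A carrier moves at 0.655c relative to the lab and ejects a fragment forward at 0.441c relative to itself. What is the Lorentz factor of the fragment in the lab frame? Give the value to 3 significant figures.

u_lab = (0.441 + 0.655)/(1 + 0.441×0.655) = 1.096/1.28886 = 0.850367
γ = 1/√(1 − 0.850367²) = 1.90

γ ≈ 1.90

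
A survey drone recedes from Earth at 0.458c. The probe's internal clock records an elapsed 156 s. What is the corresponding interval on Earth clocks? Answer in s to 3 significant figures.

Δt ≈ 175 s

γ = 1/√(1 − 0.458²) = 1.1249
Time dilation: Δt = γτ₀ = 1.1249 × 156 s = 175 s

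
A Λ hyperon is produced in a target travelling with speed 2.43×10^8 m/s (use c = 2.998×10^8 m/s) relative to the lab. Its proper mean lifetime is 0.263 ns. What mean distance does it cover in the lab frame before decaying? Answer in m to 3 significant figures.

β = v/c = 2.43×10^8 / 2.998×10^8 = 0.81054
γ = 1/√(1 − 0.81054²) = 1.7074
Dilated lifetime: Δt = γτ₀ = 1.7074 × 0.263 ns = 0.44905 ns
d = vΔt = 0.81054c × 0.44905 ns = 2.4300×10^8 m/s × 4.4905×10^-10 s = 0.109 m

d ≈ 0.109 m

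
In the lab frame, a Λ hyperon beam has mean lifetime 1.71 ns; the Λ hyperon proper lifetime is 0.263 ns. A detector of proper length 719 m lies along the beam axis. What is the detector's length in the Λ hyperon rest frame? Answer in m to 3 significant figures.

L ≈ 111 m

Time dilation ⇒ γ = Δt/τ₀ = 1.71/0.263 = 6.5019
Length contraction: L = L₀/γ = 719/6.5019 = 111 m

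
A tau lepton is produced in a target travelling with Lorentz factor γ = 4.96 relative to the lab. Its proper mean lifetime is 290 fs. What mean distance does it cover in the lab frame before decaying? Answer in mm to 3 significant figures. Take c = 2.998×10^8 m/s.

d ≈ 0.422 mm

β = √(1 − 1/γ²) = √(1 − 1/4.96²) = 0.97947
Dilated lifetime: Δt = γτ₀ = 4.96 × 290 fs = 1438.4 fs
d = vΔt = 0.97947c × 1438.4 fs = 2.9364×10^8 m/s × 1.4384×10^-12 s = 0.422 mm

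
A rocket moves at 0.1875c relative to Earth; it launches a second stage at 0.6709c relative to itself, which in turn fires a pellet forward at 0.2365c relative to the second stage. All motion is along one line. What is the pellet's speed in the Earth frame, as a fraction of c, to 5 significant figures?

Compose boost 2: (0.6709 + 0.1875)/(1 + 0.6709×0.1875) = 0.85840/1.125794 = 0.7624842
Compose boost 3: (0.2365 + 0.7624842)/(1 + 0.2365×0.7624842) = 0.9989842/1.180328 = 0.84636

u ≈ 0.84636c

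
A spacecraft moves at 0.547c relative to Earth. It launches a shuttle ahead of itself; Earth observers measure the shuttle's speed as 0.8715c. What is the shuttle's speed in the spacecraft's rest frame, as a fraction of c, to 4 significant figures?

u' ≈ 0.6201c

Inverse velocity addition: u' = (u − v)/(1 − uv/c²)
= (0.8715 − 0.547)/(1 − 0.8715×0.547) = 0.3245/0.523289 = 0.6201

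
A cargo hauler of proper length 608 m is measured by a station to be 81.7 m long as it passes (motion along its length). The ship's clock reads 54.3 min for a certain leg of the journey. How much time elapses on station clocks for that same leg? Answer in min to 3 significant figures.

Δt ≈ 404 min

Length contraction ⇒ γ = L₀/L = 608/81.7 = 7.4419
Time dilation: Δt = γτ₀ = 7.4419 × 54.3 min = 404 min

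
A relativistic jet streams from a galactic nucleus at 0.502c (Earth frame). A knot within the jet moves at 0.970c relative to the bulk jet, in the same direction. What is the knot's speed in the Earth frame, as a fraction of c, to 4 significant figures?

Relativistic velocity addition: u = (u' + v)/(1 + u'v/c²)
= (0.970 + 0.502)/(1 + 0.970×0.502) = 1.472/1.48694 = 0.9900

u ≈ 0.9900c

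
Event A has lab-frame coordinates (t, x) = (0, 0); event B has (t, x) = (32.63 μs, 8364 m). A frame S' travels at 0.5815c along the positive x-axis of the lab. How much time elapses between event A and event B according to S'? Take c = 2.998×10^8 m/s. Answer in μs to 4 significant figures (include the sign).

γ = 1/√(1 − 0.5815²) = 1.22919
Δt' = γ(Δt − vΔx/c²) = 1.22919 × (32.63 μs − 0.5815×8364 m / (2.998×10^8 m/s))
= 1.22919 × (16.4070 μs) = 20.17 μs

Δt' ≈ 20.17 μs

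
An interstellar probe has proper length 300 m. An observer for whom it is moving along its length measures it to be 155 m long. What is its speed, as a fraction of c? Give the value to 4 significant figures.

β ≈ 0.8562

γ = L₀/L = 300/155 = 1.93548
β = √(1 − 1/γ²) = 0.8562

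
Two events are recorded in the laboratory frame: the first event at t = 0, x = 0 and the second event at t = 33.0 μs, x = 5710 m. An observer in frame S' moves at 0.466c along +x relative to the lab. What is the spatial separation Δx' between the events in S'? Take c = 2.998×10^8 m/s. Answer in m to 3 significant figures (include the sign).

Δx' ≈ 1240 m

γ = 1/√(1 − 0.466²) = 1.1302
Δx' = γ(Δx − vΔt) = 1.1302 × (5710 m − 0.466×(2.998×10^8 m/s)×33.0×10^-6 s)
= 1.1302 × (1099.7 m) = 1240 m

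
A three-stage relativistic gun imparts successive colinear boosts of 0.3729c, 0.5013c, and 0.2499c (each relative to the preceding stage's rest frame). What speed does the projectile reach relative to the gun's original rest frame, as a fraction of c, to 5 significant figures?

u ≈ 0.83308c

Compose boost 2: (0.5013 + 0.3729)/(1 + 0.5013×0.3729) = 0.87420/1.186935 = 0.7365190
Compose boost 3: (0.2499 + 0.7365190)/(1 + 0.2499×0.7365190) = 0.9864190/1.184056 = 0.83308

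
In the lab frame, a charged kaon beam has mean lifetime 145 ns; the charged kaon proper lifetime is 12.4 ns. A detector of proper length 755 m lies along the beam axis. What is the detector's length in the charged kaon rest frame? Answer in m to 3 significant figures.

L ≈ 64.6 m

Time dilation ⇒ γ = Δt/τ₀ = 145/12.4 = 11.694
Length contraction: L = L₀/γ = 755/11.694 = 64.6 m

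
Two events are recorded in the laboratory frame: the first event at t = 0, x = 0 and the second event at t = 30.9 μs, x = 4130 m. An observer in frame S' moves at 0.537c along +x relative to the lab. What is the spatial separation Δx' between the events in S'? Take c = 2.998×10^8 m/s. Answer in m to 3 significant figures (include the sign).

Δx' ≈ -1000 m

γ = 1/√(1 − 0.537²) = 1.1854
Δx' = γ(Δx − vΔt) = 1.1854 × (4130 m − 0.537×(2.998×10^8 m/s)×30.9×10^-6 s)
= 1.1854 × (-844.67 m) = -1000 m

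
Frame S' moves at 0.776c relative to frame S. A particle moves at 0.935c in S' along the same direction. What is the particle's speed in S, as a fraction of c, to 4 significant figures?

u ≈ 0.9916c

Relativistic velocity addition: u = (u' + v)/(1 + u'v/c²)
= (0.935 + 0.776)/(1 + 0.935×0.776) = 1.711/1.72556 = 0.9916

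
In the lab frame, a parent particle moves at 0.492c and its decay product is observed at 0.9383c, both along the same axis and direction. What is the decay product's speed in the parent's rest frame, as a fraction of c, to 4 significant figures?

Inverse velocity addition: u' = (u − v)/(1 − uv/c²)
= (0.9383 − 0.492)/(1 − 0.9383×0.492) = 0.4463/0.538356 = 0.8290

u' ≈ 0.8290c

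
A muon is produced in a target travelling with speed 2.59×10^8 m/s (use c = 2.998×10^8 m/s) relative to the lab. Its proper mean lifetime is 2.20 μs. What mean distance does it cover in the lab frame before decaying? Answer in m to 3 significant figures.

d ≈ 1130 m

β = v/c = 2.59×10^8 / 2.998×10^8 = 0.86391
γ = 1/√(1 − 0.86391²) = 1.9855
Dilated lifetime: Δt = γτ₀ = 1.9855 × 2.20 μs = 4.3681 μs
d = vΔt = 0.86391c × 4.3681 μs = 2.5900×10^8 m/s × 4.3681×10^-6 s = 1130 m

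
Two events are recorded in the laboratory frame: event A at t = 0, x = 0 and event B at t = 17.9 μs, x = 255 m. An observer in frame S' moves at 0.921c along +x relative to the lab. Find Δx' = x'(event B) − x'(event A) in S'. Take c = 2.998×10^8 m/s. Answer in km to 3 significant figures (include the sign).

γ = 1/√(1 − 0.921²) = 2.5670
Δx' = γ(Δx − vΔt) = 2.5670 × (255 m − 0.921×(2.998×10^8 m/s)×17.9×10^-6 s)
= 2.5670 × (-4687.5 m) = -12.0 km

Δx' ≈ -12.0 km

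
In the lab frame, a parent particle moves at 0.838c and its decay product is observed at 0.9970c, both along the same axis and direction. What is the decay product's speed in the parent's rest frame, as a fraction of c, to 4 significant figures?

Inverse velocity addition: u' = (u − v)/(1 − uv/c²)
= (0.9970 − 0.838)/(1 − 0.9970×0.838) = 0.1590/0.164514 = 0.9665

u' ≈ 0.9665c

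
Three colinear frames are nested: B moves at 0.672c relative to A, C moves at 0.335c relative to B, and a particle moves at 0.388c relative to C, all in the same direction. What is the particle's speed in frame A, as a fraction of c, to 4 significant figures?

u ≈ 0.9174c

Compose boost 2: (0.335 + 0.672)/(1 + 0.335×0.672) = 1.007/1.22512 = 0.821960
Compose boost 3: (0.388 + 0.821960)/(1 + 0.388×0.821960) = 1.20996/1.31892 = 0.9174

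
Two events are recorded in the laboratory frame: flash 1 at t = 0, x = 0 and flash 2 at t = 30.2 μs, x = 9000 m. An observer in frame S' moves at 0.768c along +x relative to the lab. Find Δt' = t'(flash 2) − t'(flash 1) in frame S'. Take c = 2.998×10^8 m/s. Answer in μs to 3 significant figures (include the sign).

γ = 1/√(1 − 0.768²) = 1.5614
Δt' = γ(Δt − vΔx/c²) = 1.5614 × (30.2 μs − 0.768×9000 m / (2.998×10^8 m/s))
= 1.5614 × (7.1446 μs) = 11.2 μs

Δt' ≈ 11.2 μs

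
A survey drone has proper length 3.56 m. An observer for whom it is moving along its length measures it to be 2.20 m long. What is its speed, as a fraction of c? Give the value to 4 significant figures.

γ = L₀/L = 3.56/2.20 = 1.61818
β = √(1 − 1/γ²) = 0.7862

β ≈ 0.7862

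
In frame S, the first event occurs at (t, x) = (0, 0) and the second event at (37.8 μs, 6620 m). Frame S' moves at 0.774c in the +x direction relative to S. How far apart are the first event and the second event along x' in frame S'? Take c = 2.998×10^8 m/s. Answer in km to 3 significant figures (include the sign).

Δx' ≈ -3.40 km

γ = 1/√(1 − 0.774²) = 1.5793
Δx' = γ(Δx − vΔt) = 1.5793 × (6620 m − 0.774×(2.998×10^8 m/s)×37.8×10^-6 s)
= 1.5793 × (-2151.3 m) = -3.40 km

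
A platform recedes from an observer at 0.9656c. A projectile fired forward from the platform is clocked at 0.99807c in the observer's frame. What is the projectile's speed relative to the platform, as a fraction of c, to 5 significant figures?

Inverse velocity addition: u' = (u − v)/(1 − uv/c²)
= (0.99807 − 0.9656)/(1 − 0.99807×0.9656) = 0.032470/0.03626361 = 0.89539

u' ≈ 0.89539c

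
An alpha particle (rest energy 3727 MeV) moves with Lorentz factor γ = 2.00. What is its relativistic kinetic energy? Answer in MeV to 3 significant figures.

K ≈ 3730 MeV

γ = 2.00 (given)
K = (γ − 1)m₀c² = (2.00 − 1) × 3727 MeV = 1.0000 × 3727 MeV = 3730 MeV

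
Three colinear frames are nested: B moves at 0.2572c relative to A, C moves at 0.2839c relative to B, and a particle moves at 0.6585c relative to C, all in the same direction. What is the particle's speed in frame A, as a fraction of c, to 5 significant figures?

u ≈ 0.87291c

Compose boost 2: (0.2839 + 0.2572)/(1 + 0.2839×0.2572) = 0.54110/1.073019 = 0.5042781
Compose boost 3: (0.6585 + 0.5042781)/(1 + 0.6585×0.5042781) = 1.162778/1.332067 = 0.87291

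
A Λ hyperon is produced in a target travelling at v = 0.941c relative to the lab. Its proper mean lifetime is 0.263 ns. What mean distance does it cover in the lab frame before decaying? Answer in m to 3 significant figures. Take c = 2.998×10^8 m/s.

γ = 1/√(1 − 0.941²) = 2.9550
Dilated lifetime: Δt = γτ₀ = 2.9550 × 0.263 ns = 0.77717 ns
d = vΔt = 0.941c × 0.77717 ns = 2.8211×10^8 m/s × 7.7717×10^-10 s = 0.219 m

d ≈ 0.219 m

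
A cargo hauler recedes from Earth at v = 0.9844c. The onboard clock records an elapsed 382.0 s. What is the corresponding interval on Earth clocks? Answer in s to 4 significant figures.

γ = 1/√(1 − 0.9844²) = 5.68359
Time dilation: Δt = γτ₀ = 5.68359 × 382.0 s = 2171 s

Δt ≈ 2171 s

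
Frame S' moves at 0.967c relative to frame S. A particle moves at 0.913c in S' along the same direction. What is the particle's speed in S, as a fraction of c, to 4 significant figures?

Relativistic velocity addition: u = (u' + v)/(1 + u'v/c²)
= (0.913 + 0.967)/(1 + 0.913×0.967) = 1.880/1.88287 = 0.9985

u ≈ 0.9985c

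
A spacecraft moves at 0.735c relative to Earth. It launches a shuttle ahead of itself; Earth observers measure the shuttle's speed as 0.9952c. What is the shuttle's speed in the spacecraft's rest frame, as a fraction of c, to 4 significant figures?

u' ≈ 0.9690c

Inverse velocity addition: u' = (u − v)/(1 − uv/c²)
= (0.9952 − 0.735)/(1 − 0.9952×0.735) = 0.2602/0.268528 = 0.9690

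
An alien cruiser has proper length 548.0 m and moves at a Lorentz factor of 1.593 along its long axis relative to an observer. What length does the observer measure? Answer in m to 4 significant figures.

γ = 1.593 (given)
Length contraction: L = L₀/γ = 548.0/1.593 = 344.0 m

L ≈ 344.0 m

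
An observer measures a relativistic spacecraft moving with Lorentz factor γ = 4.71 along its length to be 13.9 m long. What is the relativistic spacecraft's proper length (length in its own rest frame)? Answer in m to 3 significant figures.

γ = 4.71 (given)
L₀ = γL = 4.71 × 13.9 = 65.5 m

L₀ ≈ 65.5 m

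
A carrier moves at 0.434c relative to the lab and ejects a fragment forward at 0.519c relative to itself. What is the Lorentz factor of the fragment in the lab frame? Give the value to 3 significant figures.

γ ≈ 1.59

u_lab = (0.519 + 0.434)/(1 + 0.519×0.434) = 0.9530/1.22525 = 0.777803
γ = 1/√(1 − 0.777803²) = 1.59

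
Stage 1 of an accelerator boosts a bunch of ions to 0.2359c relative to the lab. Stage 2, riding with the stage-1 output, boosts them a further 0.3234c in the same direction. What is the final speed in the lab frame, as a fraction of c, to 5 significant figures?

Compose boost 2: (0.3234 + 0.2359)/(1 + 0.3234×0.2359) = 0.55930/1.076290 = 0.51966

u ≈ 0.51966c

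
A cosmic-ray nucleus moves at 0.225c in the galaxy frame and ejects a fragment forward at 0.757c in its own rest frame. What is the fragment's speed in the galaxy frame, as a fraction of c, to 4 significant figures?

Compose boost 2: (0.757 + 0.225)/(1 + 0.757×0.225) = 0.9820/1.17033 = 0.8391

u ≈ 0.8391c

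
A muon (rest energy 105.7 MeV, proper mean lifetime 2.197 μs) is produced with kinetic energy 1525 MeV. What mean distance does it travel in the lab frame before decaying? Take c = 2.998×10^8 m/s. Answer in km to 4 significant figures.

γ = 1 + K/(m₀c²) = 1 + 1525/105.7 = 15.4276
β = √(1 − 1/γ²) = 0.997897
Dilated lifetime: γτ₀ = 15.4276 × 2.197 μs = 33.8945 μs
d = βc·γτ₀ = 0.997897 × (2.998×10^8 m/s) × 3.38945×10^-5 s = 10.14 km

d ≈ 10.14 km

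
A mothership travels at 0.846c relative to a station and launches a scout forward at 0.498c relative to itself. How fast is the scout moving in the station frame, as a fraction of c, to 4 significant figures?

u ≈ 0.9456c

Compose boost 2: (0.498 + 0.846)/(1 + 0.498×0.846) = 1.344/1.42131 = 0.9456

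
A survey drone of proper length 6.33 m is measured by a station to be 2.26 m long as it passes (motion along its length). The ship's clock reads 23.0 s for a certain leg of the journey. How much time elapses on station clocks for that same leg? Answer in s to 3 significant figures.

Length contraction ⇒ γ = L₀/L = 6.33/2.26 = 2.8009
Time dilation: Δt = γτ₀ = 2.8009 × 23.0 s = 64.4 s

Δt ≈ 64.4 s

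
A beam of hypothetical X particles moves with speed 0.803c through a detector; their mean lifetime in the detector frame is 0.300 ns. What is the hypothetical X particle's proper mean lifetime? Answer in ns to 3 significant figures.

τ₀ ≈ 0.179 ns

γ = 1/√(1 − 0.803²) = 1.6779
Proper time: τ₀ = Δt/γ = 0.300/1.6779 = 0.179 ns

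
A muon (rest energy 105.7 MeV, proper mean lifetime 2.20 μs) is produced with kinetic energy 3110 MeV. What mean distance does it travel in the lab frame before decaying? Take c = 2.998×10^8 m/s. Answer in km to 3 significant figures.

γ = 1 + K/(m₀c²) = 1 + 3110/105.7 = 30.423
β = √(1 − 1/γ²) = 0.99946
Dilated lifetime: γτ₀ = 30.423 × 2.20 μs = 66.930 μs
d = βc·γτ₀ = 0.99946 × (2.998×10^8 m/s) × 6.6930×10^-5 s = 20.1 km

d ≈ 20.1 km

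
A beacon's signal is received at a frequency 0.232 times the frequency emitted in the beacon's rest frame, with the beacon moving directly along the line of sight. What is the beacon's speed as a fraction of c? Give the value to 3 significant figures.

β ≈ 0.898

f_obs/f_src = √((1−β)/(1+β)) = 0.232  ⇒  (1−β)/(1+β) = 0.053824
β = |1 − D²|/(1 + D²) = |1 − 0.053824|/(1 + 0.053824) = 0.898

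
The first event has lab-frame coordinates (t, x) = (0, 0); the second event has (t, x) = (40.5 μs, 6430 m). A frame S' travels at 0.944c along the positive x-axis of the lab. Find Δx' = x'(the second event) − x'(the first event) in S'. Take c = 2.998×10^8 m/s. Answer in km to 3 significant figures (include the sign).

γ = 1/√(1 − 0.944²) = 3.0308
Δx' = γ(Δx − vΔt) = 3.0308 × (6430 m − 0.944×(2.998×10^8 m/s)×40.5×10^-6 s)
= 3.0308 × (-5032.0 m) = -15.3 km

Δx' ≈ -15.3 km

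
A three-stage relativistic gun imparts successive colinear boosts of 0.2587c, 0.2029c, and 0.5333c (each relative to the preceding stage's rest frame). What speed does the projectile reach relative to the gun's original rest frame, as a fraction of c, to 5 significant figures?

Compose boost 2: (0.2029 + 0.2587)/(1 + 0.2029×0.2587) = 0.46160/1.052490 = 0.4385789
Compose boost 3: (0.5333 + 0.4385789)/(1 + 0.5333×0.4385789) = 0.9718789/1.233894 = 0.78765

u ≈ 0.78765c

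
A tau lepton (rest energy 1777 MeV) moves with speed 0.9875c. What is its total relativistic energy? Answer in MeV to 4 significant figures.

E ≈ 11270 MeV

γ = 1/√(1 − 0.9875²) = 6.34441
E = γm₀c² = 6.34441 × 1777 MeV = 11270 MeV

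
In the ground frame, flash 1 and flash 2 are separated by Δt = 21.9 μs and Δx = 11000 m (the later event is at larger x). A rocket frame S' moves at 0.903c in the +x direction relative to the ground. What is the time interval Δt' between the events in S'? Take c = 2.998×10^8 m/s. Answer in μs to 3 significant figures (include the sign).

Δt' ≈ -26.1 μs

γ = 1/√(1 − 0.903²) = 2.3275
Δt' = γ(Δt − vΔx/c²) = 2.3275 × (21.9 μs − 0.903×11000 m / (2.998×10^8 m/s))
= 2.3275 × (-11.232 μs) = -26.1 μs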